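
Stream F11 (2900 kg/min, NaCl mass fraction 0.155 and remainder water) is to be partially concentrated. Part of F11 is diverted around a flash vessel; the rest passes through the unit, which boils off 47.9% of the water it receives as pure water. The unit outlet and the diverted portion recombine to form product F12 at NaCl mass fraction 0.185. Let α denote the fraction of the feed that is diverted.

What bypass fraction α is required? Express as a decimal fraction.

All 2900×0.155 = 449.5 kg/min of NaCl reaches F12, so F12 = 449.5/0.185 = 2429.7 kg/min and vapour = 470.27 kg/min.
The evaporator receives (1−α)·2900 of feed at 0.845 water and removes 0.479 of that water:
0.479×0.845×(1−α)×2900 = 470.27
(1−α) = 470.27/1173.8 = 0.4006;  α = 0.5994.

0.599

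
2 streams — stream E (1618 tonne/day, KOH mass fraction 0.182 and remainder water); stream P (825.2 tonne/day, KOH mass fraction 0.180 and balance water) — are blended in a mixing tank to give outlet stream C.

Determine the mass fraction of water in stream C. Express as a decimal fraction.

Total flow out = 1618 + 825.2 = 2443.2 tonne/day.
water in = 1618×0.818 + 825.2×0.820 = 2000.2 tonne/day.
water mass fraction in C = 2000.2/2443.2 = 0.819.

0.819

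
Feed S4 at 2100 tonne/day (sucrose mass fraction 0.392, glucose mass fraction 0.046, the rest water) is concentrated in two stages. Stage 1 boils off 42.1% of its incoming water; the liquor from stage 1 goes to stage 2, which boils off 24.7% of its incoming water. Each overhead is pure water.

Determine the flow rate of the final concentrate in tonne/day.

1434 tonne/day

water in feed = 2100×0.562 = 1180.2 tonne/day.
After stage 1: water left = (1−0.421)×1180.2 = 683.34; stream total = 1603.1 tonne/day.
After stage 2: water left = (1−0.247)×683.34 = 514.55; final concentrate = 1434.4 tonne/day.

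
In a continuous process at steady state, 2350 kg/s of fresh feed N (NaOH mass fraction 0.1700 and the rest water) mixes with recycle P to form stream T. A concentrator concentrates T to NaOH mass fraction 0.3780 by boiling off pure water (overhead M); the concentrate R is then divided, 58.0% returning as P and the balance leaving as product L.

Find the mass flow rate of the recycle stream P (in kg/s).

Overall NaOH balance (none leaves overhead): NaOH in fresh feed = NaOH in product, i.e. 2350×0.170 = (1−0.580)·R·0.378.
R = 399.5/(0.378×0.420) = 2516.4 kg/s.
Recycle P = 0.580×2516.4 = 1459.5 kg/s.

1459 kg/s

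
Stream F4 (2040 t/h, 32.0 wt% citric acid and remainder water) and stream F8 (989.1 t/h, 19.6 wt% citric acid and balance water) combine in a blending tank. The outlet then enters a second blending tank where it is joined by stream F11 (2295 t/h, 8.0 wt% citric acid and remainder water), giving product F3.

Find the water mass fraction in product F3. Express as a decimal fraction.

Overall, product flow = 5324.1 t/h.
water in = 2040×0.680 + 989.1×0.804 + 2295×0.920 = 4293.8 t/h.
water fraction in F3 = 0.806.

0.806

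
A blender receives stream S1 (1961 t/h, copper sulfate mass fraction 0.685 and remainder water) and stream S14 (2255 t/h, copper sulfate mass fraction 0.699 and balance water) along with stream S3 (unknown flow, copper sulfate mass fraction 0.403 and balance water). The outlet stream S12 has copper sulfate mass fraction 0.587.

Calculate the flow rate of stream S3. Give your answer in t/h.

Let S3 be the unknown flow. Total out = 4216 + S3.
copper sulfate balance: 2919.5 + 0.403·S3 = 0.587·(4216 + S3)
(0.403 − 0.587)·S3 = 0.587×4216 − 2919.5 = -444.74
S3 = -444.74 / -0.184 = 2417.1 t/h

2417 t/h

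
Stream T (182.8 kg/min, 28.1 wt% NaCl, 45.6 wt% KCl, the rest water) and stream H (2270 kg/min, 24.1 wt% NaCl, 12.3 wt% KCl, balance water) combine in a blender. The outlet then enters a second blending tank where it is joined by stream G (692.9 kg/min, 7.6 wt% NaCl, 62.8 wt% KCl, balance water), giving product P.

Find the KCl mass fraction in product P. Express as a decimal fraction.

Overall, product flow = 3145.7 kg/min.
KCl in = 182.8×0.456 + 2270×0.123 + 692.9×0.628 = 797.71 kg/min.
KCl fraction in P = 0.254.

0.254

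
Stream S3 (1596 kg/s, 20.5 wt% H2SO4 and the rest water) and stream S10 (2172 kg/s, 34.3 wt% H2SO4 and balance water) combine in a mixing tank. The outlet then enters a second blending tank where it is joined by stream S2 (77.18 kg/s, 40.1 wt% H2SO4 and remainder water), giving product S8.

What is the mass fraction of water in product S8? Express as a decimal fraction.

Overall, product flow = 3845.2 kg/s.
water in = 1596×0.795 + 2172×0.657 + 77.18×0.599 = 2742.1 kg/s.
water fraction in S8 = 0.713.

0.713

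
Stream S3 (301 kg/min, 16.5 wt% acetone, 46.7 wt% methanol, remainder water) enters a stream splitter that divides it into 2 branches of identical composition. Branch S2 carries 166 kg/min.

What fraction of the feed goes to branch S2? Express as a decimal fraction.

Fraction to S2 = 166/301 = 0.5515.

0.551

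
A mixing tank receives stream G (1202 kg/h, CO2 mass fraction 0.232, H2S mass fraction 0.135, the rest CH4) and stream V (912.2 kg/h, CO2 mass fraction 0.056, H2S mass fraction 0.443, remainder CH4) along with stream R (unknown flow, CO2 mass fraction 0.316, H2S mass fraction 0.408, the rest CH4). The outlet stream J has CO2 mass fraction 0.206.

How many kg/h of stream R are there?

959.8 kg/h

Let R be the unknown flow. Total out = 2114.2 + R.
CO2 balance: 329.95 + 0.316·R = 0.206·(2114.2 + R)
(0.316 − 0.206)·R = 0.206×2114.2 − 329.95 = 105.58
R = 105.58 / 0.110 = 959.8 kg/h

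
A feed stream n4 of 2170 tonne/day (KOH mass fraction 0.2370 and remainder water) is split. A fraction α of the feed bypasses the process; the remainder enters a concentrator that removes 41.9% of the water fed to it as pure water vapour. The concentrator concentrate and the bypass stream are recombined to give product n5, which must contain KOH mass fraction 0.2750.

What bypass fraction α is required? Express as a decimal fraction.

All 2170×0.237 = 514.29 tonne/day of KOH reaches n5, so n5 = 514.29/0.275 = 1870.1 tonne/day and vapour = 299.85 tonne/day.
The evaporator receives (1−α)·2170 of feed at 0.763 water and removes 0.419 of that water:
0.419×0.763×(1−α)×2170 = 299.85
(1−α) = 299.85/693.74 = 0.4322;  α = 0.5678.

0.568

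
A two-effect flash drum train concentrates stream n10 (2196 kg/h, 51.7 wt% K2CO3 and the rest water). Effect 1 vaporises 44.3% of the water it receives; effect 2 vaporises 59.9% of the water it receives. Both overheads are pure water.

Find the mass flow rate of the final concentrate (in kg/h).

1372 kg/h

water in feed = 2196×0.483 = 1060.7 kg/h.
After stage 1: water left = (1−0.443)×1060.7 = 590.79; stream total = 1726.1 kg/h.
After stage 2: water left = (1−0.599)×590.79 = 236.91; final concentrate = 1372.2 kg/h.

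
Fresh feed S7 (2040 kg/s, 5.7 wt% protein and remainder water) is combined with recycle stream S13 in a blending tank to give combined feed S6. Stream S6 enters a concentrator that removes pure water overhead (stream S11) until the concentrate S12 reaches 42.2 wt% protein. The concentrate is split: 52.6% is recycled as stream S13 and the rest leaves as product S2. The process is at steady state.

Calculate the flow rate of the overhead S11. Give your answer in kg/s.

Overall protein balance (none leaves overhead): protein in fresh feed = protein in product, i.e. 2040×0.057 = (1−0.526)·S12·0.422.
S12 = 116.28/(0.422×0.474) = 581.32 kg/s.
Recycle S13 = 0.526×581.32 = 305.77 kg/s.
Combined feed S6 = 2040 + 305.77 = 2345.8 kg/s.
Overhead S11 = S6 − S12 = 2345.8 − 581.32 = 1764.5 kg/s.

1764 kg/s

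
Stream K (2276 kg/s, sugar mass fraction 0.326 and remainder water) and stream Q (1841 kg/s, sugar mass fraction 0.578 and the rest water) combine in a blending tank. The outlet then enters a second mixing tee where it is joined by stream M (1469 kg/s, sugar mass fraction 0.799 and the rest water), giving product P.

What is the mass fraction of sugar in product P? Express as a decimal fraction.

Overall, product flow = 5586 kg/s.
sugar in = 2276×0.326 + 1841×0.578 + 1469×0.799 = 2979.8 kg/s.
sugar fraction in P = 0.533.

0.533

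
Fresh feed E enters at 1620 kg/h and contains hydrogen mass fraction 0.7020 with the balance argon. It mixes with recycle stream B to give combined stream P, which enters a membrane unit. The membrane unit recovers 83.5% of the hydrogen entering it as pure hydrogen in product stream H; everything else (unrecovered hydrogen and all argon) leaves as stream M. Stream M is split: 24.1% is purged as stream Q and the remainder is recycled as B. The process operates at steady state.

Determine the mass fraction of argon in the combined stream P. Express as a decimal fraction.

argon enters only via E and leaves only via the purge: 1620×0.298 = 0.241×(argon in M), and the membrane unit passes all argon, so argon in P = argon in M = 2003.2 kg/h.
hydrogen in P: m_A = 1620×0.702 + (1−0.241)·(1−0.835)·m_A, so m_A = 1137.2/0.8748 = 1300.1 kg/h.
P = 1300.1 + 2003.2 = 3303.2 kg/h.
argon fraction in P = 2003.2/3303.2 = 0.6064.

0.6064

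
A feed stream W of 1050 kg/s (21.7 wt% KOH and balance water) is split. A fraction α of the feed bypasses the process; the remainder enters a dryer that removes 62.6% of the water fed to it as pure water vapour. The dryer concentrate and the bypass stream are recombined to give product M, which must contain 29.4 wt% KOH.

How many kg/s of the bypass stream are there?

All 1050×0.217 = 227.85 kg/s of KOH reaches M, so M = 227.85/0.294 = 775 kg/s and vapour = 275 kg/s.
The evaporator receives (1−α)·1050 of feed at 0.783 water and removes 0.626 of that water:
0.626×0.783×(1−α)×1050 = 275
(1−α) = 275/514.67 = 0.5343;  α = 0.4657.
Bypass flow = 0.4657×1050 = 488.96 kg/s.

489 kg/s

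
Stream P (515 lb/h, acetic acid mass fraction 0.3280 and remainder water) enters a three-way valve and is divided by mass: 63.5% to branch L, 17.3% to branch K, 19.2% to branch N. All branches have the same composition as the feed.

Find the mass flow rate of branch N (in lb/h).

98.88 lb/h

Branch N flow = 0.192×515 = 98.88 lb/h.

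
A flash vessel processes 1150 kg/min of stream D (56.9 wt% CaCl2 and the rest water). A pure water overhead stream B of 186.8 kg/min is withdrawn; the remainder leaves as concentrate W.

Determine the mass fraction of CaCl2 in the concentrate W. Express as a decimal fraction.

0.679

CaCl2 is not removed: 1150×0.569 = 654.35 kg/min of CaCl2 enters W.
Concentrate = 1150 − 186.8 = 963.2 kg/min.
Mass fraction = 654.35/963.2 = 0.679.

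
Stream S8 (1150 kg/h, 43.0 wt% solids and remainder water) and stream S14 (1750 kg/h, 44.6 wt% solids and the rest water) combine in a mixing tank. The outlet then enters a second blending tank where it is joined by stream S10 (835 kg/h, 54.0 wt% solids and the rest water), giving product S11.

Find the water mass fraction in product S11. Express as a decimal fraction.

0.538

Overall, product flow = 3735 kg/h.
water in = 1150×0.570 + 1750×0.554 + 835×0.460 = 2009.1 kg/h.
water fraction in S11 = 0.538.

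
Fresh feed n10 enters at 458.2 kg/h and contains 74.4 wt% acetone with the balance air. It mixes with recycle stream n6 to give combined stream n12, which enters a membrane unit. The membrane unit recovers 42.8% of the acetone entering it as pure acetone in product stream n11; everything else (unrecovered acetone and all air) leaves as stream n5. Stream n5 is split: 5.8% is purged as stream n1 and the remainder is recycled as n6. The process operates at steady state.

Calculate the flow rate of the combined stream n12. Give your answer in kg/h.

air enters only via n10 and leaves only via the purge: 458.2×0.256 = 0.058×(air in n5), and the membrane unit passes all air, so air in n12 = air in n5 = 2022.4 kg/h.
acetone in n12: m_A = 458.2×0.744 + (1−0.058)·(1−0.428)·m_A, so m_A = 340.9/0.4612 = 739.2 kg/h.
n12 = 739.2 + 2022.4 = 2761.6 kg/h.

2762 kg/h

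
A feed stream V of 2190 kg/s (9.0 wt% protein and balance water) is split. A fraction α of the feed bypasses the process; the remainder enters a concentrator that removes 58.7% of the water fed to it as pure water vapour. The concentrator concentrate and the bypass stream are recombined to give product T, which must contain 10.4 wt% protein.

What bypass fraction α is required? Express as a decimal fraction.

All 2190×0.090 = 197.1 kg/s of protein reaches T, so T = 197.1/0.104 = 1895.2 kg/s and vapour = 294.81 kg/s.
The evaporator receives (1−α)·2190 of feed at 0.910 water and removes 0.587 of that water:
0.587×0.910×(1−α)×2190 = 294.81
(1−α) = 294.81/1169.8 = 0.2520;  α = 0.7480.

0.748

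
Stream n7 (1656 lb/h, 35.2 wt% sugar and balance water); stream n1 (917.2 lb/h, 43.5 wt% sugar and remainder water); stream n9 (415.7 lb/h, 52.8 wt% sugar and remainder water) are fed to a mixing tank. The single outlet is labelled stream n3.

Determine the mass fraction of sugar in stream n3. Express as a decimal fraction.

Total flow out = 1656 + 917.2 + 415.7 = 2988.9 lb/h.
sugar in = 1656×0.352 + 917.2×0.435 + 415.7×0.528 = 1201.4 lb/h.
sugar mass fraction in n3 = 1201.4/2988.9 = 0.402.

0.402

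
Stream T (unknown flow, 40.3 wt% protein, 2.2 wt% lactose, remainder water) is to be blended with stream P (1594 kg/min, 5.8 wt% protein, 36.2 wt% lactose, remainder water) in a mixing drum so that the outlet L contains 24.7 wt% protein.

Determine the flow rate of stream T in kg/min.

Let T be the unknown flow. Total out = 1594 + T.
protein balance: 92.452 + 0.403·T = 0.247·(1594 + T)
(0.403 − 0.247)·T = 0.247×1594 − 92.452 = 301.27
T = 301.27 / 0.156 = 1931.2 kg/min

1931 kg/min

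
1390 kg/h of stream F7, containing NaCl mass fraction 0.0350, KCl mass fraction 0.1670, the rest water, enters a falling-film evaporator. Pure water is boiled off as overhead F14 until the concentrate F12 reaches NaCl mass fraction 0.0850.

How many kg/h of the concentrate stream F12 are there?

NaCl is conserved: 1390×0.035 = 48.65 kg/h all reports to the concentrate.
Concentrate = 48.65/(target fraction) = 572.35 kg/h.

572.4 kg/h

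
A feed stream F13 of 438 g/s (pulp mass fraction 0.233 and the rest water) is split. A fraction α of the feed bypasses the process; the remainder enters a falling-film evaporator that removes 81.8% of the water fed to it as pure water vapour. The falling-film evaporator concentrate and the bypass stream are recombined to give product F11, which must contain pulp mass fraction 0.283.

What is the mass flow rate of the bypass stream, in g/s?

314.7 g/s

All 438×0.233 = 102.05 g/s of pulp reaches F11, so F11 = 102.05/0.283 = 360.61 g/s and vapour = 77.385 g/s.
The evaporator receives (1−α)·438 of feed at 0.767 water and removes 0.818 of that water:
0.818×0.767×(1−α)×438 = 77.385
(1−α) = 77.385/274.8 = 0.2816;  α = 0.7184.
Bypass flow = 0.7184×438 = 314.66 g/s.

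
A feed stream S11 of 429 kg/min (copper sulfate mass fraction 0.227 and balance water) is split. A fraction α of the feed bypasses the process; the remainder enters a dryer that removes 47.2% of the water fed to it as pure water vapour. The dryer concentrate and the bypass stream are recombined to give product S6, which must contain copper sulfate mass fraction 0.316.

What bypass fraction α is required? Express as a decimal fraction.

All 429×0.227 = 97.383 kg/min of copper sulfate reaches S6, so S6 = 97.383/0.316 = 308.17 kg/min and vapour = 120.83 kg/min.
The evaporator receives (1−α)·429 of feed at 0.773 water and removes 0.472 of that water:
0.472×0.773×(1−α)×429 = 120.83
(1−α) = 120.83/156.52 = 0.7719;  α = 0.2281.

0.228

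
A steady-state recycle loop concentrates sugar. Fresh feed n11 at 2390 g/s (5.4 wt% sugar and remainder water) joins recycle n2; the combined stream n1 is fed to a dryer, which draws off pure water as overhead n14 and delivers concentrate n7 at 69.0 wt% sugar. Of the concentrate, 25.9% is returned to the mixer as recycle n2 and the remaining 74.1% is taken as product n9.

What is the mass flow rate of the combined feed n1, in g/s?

2455 g/s

Overall sugar balance (none leaves overhead): sugar in fresh feed = sugar in product, i.e. 2390×0.054 = (1−0.259)·n7·0.690.
n7 = 129.06/(0.690×0.741) = 252.42 g/s.
Recycle n2 = 0.259×252.42 = 65.377 g/s.
Combined feed n1 = 2390 + 65.377 = 2455.4 g/s.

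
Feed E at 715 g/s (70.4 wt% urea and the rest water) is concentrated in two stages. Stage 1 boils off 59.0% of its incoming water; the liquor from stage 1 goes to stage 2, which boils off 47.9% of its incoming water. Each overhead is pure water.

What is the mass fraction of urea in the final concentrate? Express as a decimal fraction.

0.9176

water in feed = 715×0.296 = 211.64 g/s.
After stage 1: water left = (1−0.590)×211.64 = 86.772; stream total = 590.13 g/s.
After stage 2: water left = (1−0.479)×86.772 = 45.208; final concentrate = 548.57 g/s.
urea fraction = 503.36/548.57 = 0.9176.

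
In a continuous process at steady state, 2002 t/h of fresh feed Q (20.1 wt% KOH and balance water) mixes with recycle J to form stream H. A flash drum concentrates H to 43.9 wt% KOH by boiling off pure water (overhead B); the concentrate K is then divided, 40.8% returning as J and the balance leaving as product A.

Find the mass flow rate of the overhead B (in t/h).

Overall KOH balance (none leaves overhead): KOH in fresh feed = KOH in product, i.e. 2002×0.201 = (1−0.408)·K·0.439.
K = 402.4/(0.439×0.592) = 1548.4 t/h.
Recycle J = 0.408×1548.4 = 631.73 t/h.
Combined feed H = 2002 + 631.73 = 2633.7 t/h.
Overhead B = H − K = 2633.7 − 1548.4 = 1085.4 t/h.

1085 t/h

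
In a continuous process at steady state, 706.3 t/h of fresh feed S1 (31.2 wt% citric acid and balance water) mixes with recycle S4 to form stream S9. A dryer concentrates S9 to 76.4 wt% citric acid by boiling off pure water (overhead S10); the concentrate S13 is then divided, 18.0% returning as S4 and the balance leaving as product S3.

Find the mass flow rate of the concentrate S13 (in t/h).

351.8 t/h

Overall citric acid balance (none leaves overhead): citric acid in fresh feed = citric acid in product, i.e. 706.3×0.312 = (1−0.180)·S13·0.764.
S13 = 220.37/(0.764×0.820) = 351.75 t/h.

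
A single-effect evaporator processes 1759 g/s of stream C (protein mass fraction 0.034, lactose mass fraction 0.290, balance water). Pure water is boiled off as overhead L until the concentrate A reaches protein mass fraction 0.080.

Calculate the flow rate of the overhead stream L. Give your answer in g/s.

protein is conserved: 1759×0.034 = 59.806 g/s all reports to the concentrate.
Concentrate = 59.806/(target fraction) = 747.58 g/s.
Overhead = 1759 − 747.58 = 1011.4 g/s.

1011 g/s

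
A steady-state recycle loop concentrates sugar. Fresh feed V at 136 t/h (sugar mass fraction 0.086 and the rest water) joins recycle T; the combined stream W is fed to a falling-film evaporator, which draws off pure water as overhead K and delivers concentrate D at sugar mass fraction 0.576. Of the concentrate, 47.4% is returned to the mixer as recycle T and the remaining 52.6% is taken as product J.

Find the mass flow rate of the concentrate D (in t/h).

38.6 t/h

Overall sugar balance (none leaves overhead): sugar in fresh feed = sugar in product, i.e. 136×0.086 = (1−0.474)·D·0.576.
D = 11.696/(0.576×0.526) = 38.604 t/h.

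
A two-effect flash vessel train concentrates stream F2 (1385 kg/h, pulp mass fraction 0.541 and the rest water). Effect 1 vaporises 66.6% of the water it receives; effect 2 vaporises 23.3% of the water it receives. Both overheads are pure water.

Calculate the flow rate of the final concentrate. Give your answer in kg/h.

water in feed = 1385×0.459 = 635.72 kg/h.
After stage 1: water left = (1−0.666)×635.72 = 212.33; stream total = 961.61 kg/h.
After stage 2: water left = (1−0.233)×212.33 = 162.86; final concentrate = 912.14 kg/h.

912.1 kg/h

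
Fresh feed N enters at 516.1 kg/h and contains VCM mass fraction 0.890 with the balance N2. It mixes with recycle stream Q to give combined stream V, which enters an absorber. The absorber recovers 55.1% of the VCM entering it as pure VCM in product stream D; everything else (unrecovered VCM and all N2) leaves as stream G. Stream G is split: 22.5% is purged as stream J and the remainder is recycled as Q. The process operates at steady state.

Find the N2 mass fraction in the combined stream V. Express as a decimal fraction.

0.264

N2 enters only via N and leaves only via the purge: 516.1×0.110 = 0.225×(N2 in G), and the absorber passes all N2, so N2 in V = N2 in G = 252.32 kg/h.
VCM in V: m_A = 516.1×0.890 + (1−0.225)·(1−0.551)·m_A, so m_A = 459.33/0.6520 = 704.47 kg/h.
V = 704.47 + 252.32 = 956.78 kg/h.
N2 fraction in V = 252.32/956.78 = 0.264.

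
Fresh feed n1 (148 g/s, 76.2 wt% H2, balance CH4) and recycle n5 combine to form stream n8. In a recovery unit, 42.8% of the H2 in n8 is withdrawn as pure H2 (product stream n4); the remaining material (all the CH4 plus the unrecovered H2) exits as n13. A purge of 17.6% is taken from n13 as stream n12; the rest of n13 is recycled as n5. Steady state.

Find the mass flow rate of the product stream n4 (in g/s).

H2 in n8: m_A = 148×0.762 + (1−0.176)·(1−0.428)·m_A, so m_A = 112.78/0.5287 = 213.32 g/s.
Product n4 = 0.428×213.32 = 91.301 g/s.

91.3 g/s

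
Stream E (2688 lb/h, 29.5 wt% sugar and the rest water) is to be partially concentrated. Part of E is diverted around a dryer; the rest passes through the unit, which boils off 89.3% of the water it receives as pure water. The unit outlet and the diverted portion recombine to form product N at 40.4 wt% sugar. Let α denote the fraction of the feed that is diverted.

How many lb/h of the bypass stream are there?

1536 lb/h

All 2688×0.295 = 792.96 lb/h of sugar reaches N, so N = 792.96/0.404 = 1962.8 lb/h and vapour = 725.23 lb/h.
The evaporator receives (1−α)·2688 of feed at 0.705 water and removes 0.893 of that water:
0.893×0.705×(1−α)×2688 = 725.23
(1−α) = 725.23/1692.3 = 0.4286;  α = 0.5714.
Bypass flow = 0.5714×2688 = 1536 lb/h.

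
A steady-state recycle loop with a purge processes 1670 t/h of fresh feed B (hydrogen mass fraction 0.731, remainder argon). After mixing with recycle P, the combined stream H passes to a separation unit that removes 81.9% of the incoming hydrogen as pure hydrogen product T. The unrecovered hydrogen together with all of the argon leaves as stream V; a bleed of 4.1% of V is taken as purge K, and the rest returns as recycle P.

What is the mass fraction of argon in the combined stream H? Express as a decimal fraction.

0.881

argon enters only via B and leaves only via the purge: 1670×0.269 = 0.041×(argon in V), and the separation unit passes all argon, so argon in H = argon in V = 10957 t/h.
hydrogen in H: m_A = 1670×0.731 + (1−0.041)·(1−0.819)·m_A, so m_A = 1220.8/0.8264 = 1477.2 t/h.
H = 1477.2 + 10957 = 12434 t/h.
argon fraction in H = 10957/12434 = 0.881.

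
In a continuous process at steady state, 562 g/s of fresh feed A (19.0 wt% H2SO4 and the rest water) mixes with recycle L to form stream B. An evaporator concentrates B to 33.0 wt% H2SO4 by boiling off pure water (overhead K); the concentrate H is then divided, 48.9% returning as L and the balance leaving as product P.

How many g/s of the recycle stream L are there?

Overall H2SO4 balance (none leaves overhead): H2SO4 in fresh feed = H2SO4 in product, i.e. 562×0.190 = (1−0.489)·H·0.330.
H = 106.78/(0.330×0.511) = 633.22 g/s.
Recycle L = 0.489×633.22 = 309.64 g/s.

309.6 g/s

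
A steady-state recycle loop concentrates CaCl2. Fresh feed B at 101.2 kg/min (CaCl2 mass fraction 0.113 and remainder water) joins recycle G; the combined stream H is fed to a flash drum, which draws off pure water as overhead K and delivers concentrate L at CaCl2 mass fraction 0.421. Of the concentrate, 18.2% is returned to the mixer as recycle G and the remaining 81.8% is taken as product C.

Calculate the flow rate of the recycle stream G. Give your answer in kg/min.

Overall CaCl2 balance (none leaves overhead): CaCl2 in fresh feed = CaCl2 in product, i.e. 101.2×0.113 = (1−0.182)·L·0.421.
L = 11.436/(0.421×0.818) = 33.207 kg/min.
Recycle G = 0.182×33.207 = 6.0436 kg/min.

6.044 kg/min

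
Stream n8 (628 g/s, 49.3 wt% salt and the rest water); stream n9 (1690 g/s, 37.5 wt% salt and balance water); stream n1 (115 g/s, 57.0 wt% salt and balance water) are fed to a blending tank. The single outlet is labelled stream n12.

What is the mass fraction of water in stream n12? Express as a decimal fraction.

Total flow out = 628 + 1690 + 115 = 2433 g/s.
water in = 628×0.507 + 1690×0.625 + 115×0.430 = 1424.1 g/s.
water mass fraction in n12 = 1424.1/2433 = 0.5853.

0.5853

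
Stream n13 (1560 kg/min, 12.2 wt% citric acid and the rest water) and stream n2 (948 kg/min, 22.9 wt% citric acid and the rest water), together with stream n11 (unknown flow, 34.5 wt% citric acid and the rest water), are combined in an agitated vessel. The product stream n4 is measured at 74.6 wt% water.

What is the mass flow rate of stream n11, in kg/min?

Let n11 be the unknown flow. Total out = 2508 + n11.
water balance: 2100.6 + 0.655·n11 = 0.746·(2508 + n11)
(0.655 − 0.746)·n11 = 0.746×2508 − 2100.6 = -229.62
n11 = -229.62 / -0.091 = 2523.3 kg/min

2523 kg/min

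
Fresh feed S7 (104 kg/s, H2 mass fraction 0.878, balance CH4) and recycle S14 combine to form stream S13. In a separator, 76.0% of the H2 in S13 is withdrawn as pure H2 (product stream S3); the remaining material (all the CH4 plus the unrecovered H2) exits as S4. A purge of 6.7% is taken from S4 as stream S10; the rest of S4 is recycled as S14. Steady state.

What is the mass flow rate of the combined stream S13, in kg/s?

307 kg/s

CH4 enters only via S7 and leaves only via the purge: 104×0.122 = 0.067×(CH4 in S4), and the separator passes all CH4, so CH4 in S13 = CH4 in S4 = 189.37 kg/s.
H2 in S13: m_A = 104×0.878 + (1−0.067)·(1−0.760)·m_A, so m_A = 91.312/0.7761 = 117.66 kg/s.
S13 = 117.66 + 189.37 = 307.03 kg/s.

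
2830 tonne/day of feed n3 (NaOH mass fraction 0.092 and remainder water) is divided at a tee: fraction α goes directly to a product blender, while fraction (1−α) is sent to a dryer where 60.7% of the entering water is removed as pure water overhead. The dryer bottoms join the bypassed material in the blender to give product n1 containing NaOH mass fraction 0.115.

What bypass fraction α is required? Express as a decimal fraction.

All 2830×0.092 = 260.36 tonne/day of NaOH reaches n1, so n1 = 260.36/0.115 = 2264 tonne/day and vapour = 566 tonne/day.
The evaporator receives (1−α)·2830 of feed at 0.908 water and removes 0.607 of that water:
0.607×0.908×(1−α)×2830 = 566
(1−α) = 566/1559.8 = 0.3629;  α = 0.6371.

0.637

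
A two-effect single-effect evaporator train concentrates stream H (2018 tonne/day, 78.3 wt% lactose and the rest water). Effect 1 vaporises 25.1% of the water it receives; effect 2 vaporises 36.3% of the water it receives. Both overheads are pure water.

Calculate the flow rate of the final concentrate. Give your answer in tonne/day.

water in feed = 2018×0.217 = 437.91 tonne/day.
After stage 1: water left = (1−0.251)×437.91 = 327.99; stream total = 1908.1 tonne/day.
After stage 2: water left = (1−0.363)×327.99 = 208.93; final concentrate = 1789 tonne/day.

1789 tonne/day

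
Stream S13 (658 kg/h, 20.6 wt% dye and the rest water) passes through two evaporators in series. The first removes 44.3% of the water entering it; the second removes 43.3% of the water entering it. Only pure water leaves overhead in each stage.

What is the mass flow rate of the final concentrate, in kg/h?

300.5 kg/h

water in feed = 658×0.794 = 522.45 kg/h.
After stage 1: water left = (1−0.443)×522.45 = 291.01; stream total = 426.55 kg/h.
After stage 2: water left = (1−0.433)×291.01 = 165; final concentrate = 300.55 kg/h.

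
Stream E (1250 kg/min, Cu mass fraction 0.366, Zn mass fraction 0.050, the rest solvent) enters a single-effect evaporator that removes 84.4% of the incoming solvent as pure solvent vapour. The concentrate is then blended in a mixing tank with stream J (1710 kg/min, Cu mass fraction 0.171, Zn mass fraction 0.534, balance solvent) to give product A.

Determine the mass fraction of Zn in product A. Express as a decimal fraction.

Vapour removed = 0.844×0.584×1250 = 616.12 kg/min; concentrate = 633.88 kg/min.
Zn reaching the mixer = 62.5 (from concentrate) + 1710×0.534 = 975.64 kg/min.
Product flow = 633.88 + 1710 = 2343.9 kg/min; Zn fraction = 0.416.

0.416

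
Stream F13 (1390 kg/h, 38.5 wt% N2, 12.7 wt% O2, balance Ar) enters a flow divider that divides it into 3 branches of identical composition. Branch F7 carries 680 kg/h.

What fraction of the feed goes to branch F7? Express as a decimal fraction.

Fraction to F7 = 680/1390 = 0.4892.

0.489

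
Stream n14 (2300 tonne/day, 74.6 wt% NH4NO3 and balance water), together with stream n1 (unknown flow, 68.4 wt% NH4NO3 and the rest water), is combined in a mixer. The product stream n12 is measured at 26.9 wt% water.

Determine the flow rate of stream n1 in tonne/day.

Let n1 be the unknown flow. Total out = 2300 + n1.
water balance: 584.2 + 0.316·n1 = 0.269·(2300 + n1)
(0.316 − 0.269)·n1 = 0.269×2300 − 584.2 = 34.5
n1 = 34.5 / 0.047 = 734.04 tonne/day

734 tonne/day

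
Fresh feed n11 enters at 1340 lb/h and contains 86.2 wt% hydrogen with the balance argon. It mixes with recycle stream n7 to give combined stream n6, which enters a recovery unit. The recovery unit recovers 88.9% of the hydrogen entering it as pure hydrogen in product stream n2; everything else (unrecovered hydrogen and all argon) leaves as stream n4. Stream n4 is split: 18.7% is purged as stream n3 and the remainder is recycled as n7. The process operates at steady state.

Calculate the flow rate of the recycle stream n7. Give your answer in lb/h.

918.5 lb/h

argon enters only via n11 and leaves only via the purge: 1340×0.138 = 0.187×(argon in n4), and the recovery unit passes all argon, so argon in n6 = argon in n4 = 988.88 lb/h.
hydrogen in n6: m_A = 1340×0.862 + (1−0.187)·(1−0.889)·m_A, so m_A = 1155.1/0.9098 = 1269.7 lb/h.
n4 = (1−0.889)×1269.7 + 988.88 = 1129.8 lb/h.
Recycle n7 = (1−0.187)×1129.8 = 918.53 lb/h.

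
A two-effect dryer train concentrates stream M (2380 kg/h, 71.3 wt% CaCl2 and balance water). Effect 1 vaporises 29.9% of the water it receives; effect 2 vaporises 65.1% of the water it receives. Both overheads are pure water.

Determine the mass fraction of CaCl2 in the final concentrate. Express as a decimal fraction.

water in feed = 2380×0.287 = 683.06 kg/h.
After stage 1: water left = (1−0.299)×683.06 = 478.83; stream total = 2175.8 kg/h.
After stage 2: water left = (1−0.651)×478.83 = 167.11; final concentrate = 1864 kg/h.
CaCl2 fraction = 1696.9/1864 = 0.910.

0.910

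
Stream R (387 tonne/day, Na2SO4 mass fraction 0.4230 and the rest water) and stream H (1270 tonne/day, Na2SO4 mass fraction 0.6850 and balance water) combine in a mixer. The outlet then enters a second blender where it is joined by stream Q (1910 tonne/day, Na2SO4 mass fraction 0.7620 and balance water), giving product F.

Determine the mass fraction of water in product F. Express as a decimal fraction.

0.3022

Overall, product flow = 3567 tonne/day.
water in = 387×0.577 + 1270×0.315 + 1910×0.238 = 1077.9 tonne/day.
water fraction in F = 0.3022.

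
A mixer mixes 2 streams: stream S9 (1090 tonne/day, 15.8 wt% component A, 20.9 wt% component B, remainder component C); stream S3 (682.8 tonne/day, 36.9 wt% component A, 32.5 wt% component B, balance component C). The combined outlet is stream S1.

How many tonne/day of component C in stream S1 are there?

component C out = component C in = 1090×0.633 + 682.8×0.306 = 898.91 tonne/day.

898.9 tonne/day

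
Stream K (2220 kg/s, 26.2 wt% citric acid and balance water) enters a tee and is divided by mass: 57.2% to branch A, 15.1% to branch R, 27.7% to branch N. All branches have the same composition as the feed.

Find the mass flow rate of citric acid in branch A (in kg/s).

332.7 kg/s

Branch A total = 0.572×2220 = 1269.8 kg/s.
citric acid in A = 0.262×1269.8 = 332.7 kg/s.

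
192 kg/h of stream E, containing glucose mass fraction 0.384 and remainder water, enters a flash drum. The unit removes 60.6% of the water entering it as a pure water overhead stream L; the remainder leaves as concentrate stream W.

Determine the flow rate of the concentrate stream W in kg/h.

water entering = 192×0.616 = 118.27 kg/h; overhead removed = 0.606×118.27 = 71.673 kg/h.
Concentrate = 192 − 71.673 = 120.33 kg/h.

120.3 kg/h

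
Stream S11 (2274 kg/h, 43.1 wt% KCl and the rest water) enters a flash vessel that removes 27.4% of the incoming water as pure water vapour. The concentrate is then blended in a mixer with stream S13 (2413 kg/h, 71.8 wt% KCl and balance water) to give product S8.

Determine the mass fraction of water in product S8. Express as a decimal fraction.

0.374

Vapour removed = 0.274×0.569×2274 = 354.53 kg/h; concentrate = 1919.5 kg/h.
water reaching the mixer = 939.38 (from concentrate) + 2413×0.282 = 1619.8 kg/h.
Product flow = 1919.5 + 2413 = 4332.5 kg/h; water fraction = 0.374.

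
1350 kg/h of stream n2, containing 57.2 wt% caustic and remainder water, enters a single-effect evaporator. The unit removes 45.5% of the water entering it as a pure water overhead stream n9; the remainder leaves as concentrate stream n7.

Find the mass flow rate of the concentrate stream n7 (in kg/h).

water entering = 1350×0.428 = 577.8 kg/h; overhead removed = 0.455×577.8 = 262.9 kg/h.
Concentrate = 1350 − 262.9 = 1087.1 kg/h.

1087 kg/h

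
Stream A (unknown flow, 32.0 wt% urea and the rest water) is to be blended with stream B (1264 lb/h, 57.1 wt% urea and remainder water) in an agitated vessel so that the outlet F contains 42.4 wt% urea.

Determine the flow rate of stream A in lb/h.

1787 lb/h

Let A be the unknown flow. Total out = 1264 + A.
urea balance: 721.74 + 0.320·A = 0.424·(1264 + A)
(0.320 − 0.424)·A = 0.424×1264 − 721.74 = -185.81
A = -185.81 / -0.104 = 1786.6 lb/h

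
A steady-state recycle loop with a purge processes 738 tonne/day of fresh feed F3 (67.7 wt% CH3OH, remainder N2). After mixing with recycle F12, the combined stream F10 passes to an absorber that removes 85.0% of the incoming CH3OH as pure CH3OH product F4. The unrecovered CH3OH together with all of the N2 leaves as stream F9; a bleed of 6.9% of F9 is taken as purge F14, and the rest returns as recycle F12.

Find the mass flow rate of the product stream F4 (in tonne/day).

CH3OH in F10: m_A = 738×0.677 + (1−0.069)·(1−0.850)·m_A, so m_A = 499.63/0.8603 = 580.72 tonne/day.
Product F4 = 0.850×580.72 = 493.62 tonne/day.

493.6 tonne/day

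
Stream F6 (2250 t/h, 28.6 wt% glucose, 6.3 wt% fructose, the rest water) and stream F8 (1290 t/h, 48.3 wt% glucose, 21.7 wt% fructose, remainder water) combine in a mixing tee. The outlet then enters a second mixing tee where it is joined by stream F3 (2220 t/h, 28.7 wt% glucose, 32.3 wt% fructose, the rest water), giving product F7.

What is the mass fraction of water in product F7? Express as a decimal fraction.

Overall, product flow = 5760 t/h.
water in = 2250×0.651 + 1290×0.300 + 2220×0.390 = 2717.6 t/h.
water fraction in F7 = 0.472.

0.472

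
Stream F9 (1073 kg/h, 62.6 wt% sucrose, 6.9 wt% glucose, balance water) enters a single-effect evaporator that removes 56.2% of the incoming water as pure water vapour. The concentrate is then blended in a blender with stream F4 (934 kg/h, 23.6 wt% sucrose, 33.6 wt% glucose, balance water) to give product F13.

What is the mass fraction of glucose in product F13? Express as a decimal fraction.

0.2128

Vapour removed = 0.562×0.305×1073 = 183.92 kg/h; concentrate = 889.08 kg/h.
glucose reaching the mixer = 74.037 (from concentrate) + 934×0.336 = 387.86 kg/h.
Product flow = 889.08 + 934 = 1823.1 kg/h; glucose fraction = 0.2128.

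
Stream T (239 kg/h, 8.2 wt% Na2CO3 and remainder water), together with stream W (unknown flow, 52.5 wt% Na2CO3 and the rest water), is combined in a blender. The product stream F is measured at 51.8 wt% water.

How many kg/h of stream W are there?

Let W be the unknown flow. Total out = 239 + W.
water balance: 219.4 + 0.475·W = 0.518·(239 + W)
(0.475 − 0.518)·W = 0.518×239 − 219.4 = -95.6
W = -95.6 / -0.043 = 2223.3 kg/h

2223 kg/h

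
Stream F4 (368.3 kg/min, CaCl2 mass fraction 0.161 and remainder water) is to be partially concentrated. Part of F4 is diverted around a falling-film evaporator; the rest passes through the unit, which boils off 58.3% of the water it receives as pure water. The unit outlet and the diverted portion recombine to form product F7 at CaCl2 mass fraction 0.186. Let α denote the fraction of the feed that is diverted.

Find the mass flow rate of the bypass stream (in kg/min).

267.1 kg/min

All 368.3×0.161 = 59.296 kg/min of CaCl2 reaches F7, so F7 = 59.296/0.186 = 318.8 kg/min and vapour = 49.503 kg/min.
The evaporator receives (1−α)·368.3 of feed at 0.839 water and removes 0.583 of that water:
0.583×0.839×(1−α)×368.3 = 49.503
(1−α) = 49.503/180.15 = 0.2748;  α = 0.7252.
Bypass flow = 0.7252×368.3 = 267.1 kg/min.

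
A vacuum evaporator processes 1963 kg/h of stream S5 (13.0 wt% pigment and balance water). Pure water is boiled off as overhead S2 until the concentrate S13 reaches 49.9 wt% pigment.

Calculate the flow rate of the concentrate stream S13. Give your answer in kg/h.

pigment is conserved: 1963×0.130 = 255.19 kg/h all reports to the concentrate.
Concentrate = 255.19/(target fraction) = 511.4 kg/h.

511.4 kg/h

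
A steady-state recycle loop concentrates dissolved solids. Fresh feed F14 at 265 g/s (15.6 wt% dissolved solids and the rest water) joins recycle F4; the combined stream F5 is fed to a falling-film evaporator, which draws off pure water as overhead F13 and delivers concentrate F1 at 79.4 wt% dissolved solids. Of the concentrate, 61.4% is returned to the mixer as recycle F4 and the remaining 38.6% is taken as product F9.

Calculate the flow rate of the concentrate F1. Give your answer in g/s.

Overall dissolved solids balance (none leaves overhead): dissolved solids in fresh feed = dissolved solids in product, i.e. 265×0.156 = (1−0.614)·F1·0.794.
F1 = 41.34/(0.794×0.386) = 134.88 g/s.

134.9 g/s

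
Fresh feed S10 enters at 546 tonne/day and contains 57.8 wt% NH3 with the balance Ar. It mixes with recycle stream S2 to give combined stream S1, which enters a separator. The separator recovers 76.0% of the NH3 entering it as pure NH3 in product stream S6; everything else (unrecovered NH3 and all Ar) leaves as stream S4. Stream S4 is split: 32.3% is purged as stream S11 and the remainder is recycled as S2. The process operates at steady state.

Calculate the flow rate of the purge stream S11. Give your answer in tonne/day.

259.6 tonne/day

Ar enters only via S10 and leaves only via the purge: 546×0.422 = 0.323×(Ar in S4), and the separator passes all Ar, so Ar in S1 = Ar in S4 = 713.35 tonne/day.
NH3 in S1: m_A = 546×0.578 + (1−0.323)·(1−0.760)·m_A, so m_A = 315.59/0.8375 = 376.81 tonne/day.
S4 = (1−0.760)×376.81 + 713.35 = 803.78 tonne/day.
Purge S11 = 0.323×803.78 = 259.62 tonne/day.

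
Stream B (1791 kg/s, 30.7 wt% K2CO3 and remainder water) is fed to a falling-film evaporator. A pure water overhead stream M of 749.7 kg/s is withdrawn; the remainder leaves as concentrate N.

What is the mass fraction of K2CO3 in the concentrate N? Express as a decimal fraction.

K2CO3 is not removed: 1791×0.307 = 549.84 kg/s of K2CO3 enters N.
Concentrate = 1791 − 749.7 = 1041.3 kg/s.
Mass fraction = 549.84/1041.3 = 0.528.

0.528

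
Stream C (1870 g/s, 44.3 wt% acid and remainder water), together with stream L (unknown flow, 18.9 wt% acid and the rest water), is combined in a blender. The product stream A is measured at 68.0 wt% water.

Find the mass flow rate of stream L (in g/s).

Let L be the unknown flow. Total out = 1870 + L.
water balance: 1041.6 + 0.811·L = 0.680·(1870 + L)
(0.811 − 0.680)·L = 0.680×1870 − 1041.6 = 230.01
L = 230.01 / 0.131 = 1755.8 g/s

1756 g/s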